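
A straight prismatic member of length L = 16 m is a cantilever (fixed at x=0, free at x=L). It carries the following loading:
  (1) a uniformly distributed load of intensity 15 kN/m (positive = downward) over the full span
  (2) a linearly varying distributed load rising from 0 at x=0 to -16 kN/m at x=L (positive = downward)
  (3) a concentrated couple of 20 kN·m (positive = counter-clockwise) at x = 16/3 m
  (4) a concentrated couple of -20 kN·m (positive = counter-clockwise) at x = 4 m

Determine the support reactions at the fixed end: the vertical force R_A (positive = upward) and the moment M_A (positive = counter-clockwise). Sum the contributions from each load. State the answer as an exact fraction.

Load 1 — uniform load w=15 kN/m over full span:
  R_A = wL = 15·16 = 240 kN
  M_A = wL²/2 = 15·16²/2 = 1920 kN·m
Load 2 — triangular load w₀=-16 kN/m (0→w₀ over full span):
  R_A = w₀L/2 = (-16)·16/2 = -128 kN
  M_A = w₀L²/3 = (-16)·16²/3 = -4096/3 kN·m
Load 3 — applied couple M₀=20 kN·m at a=16/3 m (b=L-a=32/3):
  R_A = 0 kN
  M_A = -M₀ = -20 kN·m
Load 4 — applied couple M₀=-20 kN·m at a=4 m (b=L-a=12):
  R_A = 0 kN
  M_A = -M₀ = -(-20) = 20 kN·m
Superposition: R_A = 112 kN, M_A = 1664/3 kN·m

R_A = 112 kN, M_A = 1664/3 kN·m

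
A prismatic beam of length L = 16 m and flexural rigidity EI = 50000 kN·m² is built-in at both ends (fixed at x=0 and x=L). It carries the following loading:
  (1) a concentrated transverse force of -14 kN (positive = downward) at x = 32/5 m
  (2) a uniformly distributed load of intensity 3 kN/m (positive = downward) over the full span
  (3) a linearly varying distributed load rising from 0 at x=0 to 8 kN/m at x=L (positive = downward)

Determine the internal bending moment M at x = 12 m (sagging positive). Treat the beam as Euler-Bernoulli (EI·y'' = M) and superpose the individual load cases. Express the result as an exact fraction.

Load 1 — point force P=-14 kN at a=32/5 m (b=L-a=48/5):
  M_1 = Pa²(a+3b)(L-x)/L³ - Pa²b/L²  [x>a] = (-14)·(32/5)²·((32/5)+3·(48/5))·(16-12)/16³ - (-14)·(32/5)²·(48/5)/16² = 224/125 kN·m
Load 2 — uniform load w=3 kN/m over full span:
  M_2 = wLx/2 - wL²/12 - wx²/2 = 3·16·12/2 - 3·16²/12 - 3·12²/2 = 8 kN·m
Load 3 — triangular load w₀=8 kN/m (0→w₀ over full span):
  M_3 = 3w₀Lx/20 - w₀L²/30 - w₀x³/(6L) = 3·8·16·12/20 - 8·16²/30 - 8·12³/(6·16) = 272/15 kN·m
Superposition: M = Σ M_i = 10472/375 kN·m ≈ 27.925333 kN·m

M(12) = 10472/375 kN·m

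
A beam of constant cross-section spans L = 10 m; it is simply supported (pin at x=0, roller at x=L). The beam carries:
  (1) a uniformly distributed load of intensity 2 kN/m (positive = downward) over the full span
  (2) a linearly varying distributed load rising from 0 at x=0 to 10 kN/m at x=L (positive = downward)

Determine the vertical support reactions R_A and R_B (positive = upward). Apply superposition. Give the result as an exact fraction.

R_A = 80/3 kN, R_B = 130/3 kN

Load 1 — uniform load w=2 kN/m over full span:
  R_A = wL/2 = 2·10/2 = 10 kN
  R_B = wL/2 = 2·10/2 = 10 kN
Load 2 — triangular load w₀=10 kN/m (0→w₀ over full span):
  R_A = w₀L/6 = 10·10/6 = 50/3 kN
  R_B = w₀L/3 = 10·10/3 = 100/3 kN
Superposition: R_A = 80/3 kN, R_B = 130/3 kN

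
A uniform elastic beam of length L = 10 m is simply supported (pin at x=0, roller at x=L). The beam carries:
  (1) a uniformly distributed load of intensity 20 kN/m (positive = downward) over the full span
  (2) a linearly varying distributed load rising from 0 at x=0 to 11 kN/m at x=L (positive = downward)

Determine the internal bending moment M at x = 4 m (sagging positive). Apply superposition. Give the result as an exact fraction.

Load 1 — uniform load w=20 kN/m over full span:
  M_1 = wx(L-x)/2 = 20·4·(10-4)/2 = 240 kN·m
Load 2 — triangular load w₀=11 kN/m (0→w₀ over full span):
  M_2 = w₀Lx/6 - w₀x³/(6L) = 11·10·4/6 - 11·4³/(6·10) = 308/5 kN·m
Superposition: M = Σ M_i = 1508/5 kN·m ≈ 301.600000 kN·m

M(4) = 1508/5 kN·m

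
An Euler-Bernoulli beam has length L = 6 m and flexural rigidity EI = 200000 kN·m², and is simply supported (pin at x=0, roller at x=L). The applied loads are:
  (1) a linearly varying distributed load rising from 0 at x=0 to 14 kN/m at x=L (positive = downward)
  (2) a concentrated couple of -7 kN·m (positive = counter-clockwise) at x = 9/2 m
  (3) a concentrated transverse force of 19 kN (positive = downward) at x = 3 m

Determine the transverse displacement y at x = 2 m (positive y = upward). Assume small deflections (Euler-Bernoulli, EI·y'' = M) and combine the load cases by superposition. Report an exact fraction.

Load 1 — triangular load w₀=14 kN/m (0→w₀ over full span):
  y_1 = -w₀x(7L⁴-10L²x²+3x⁴)/(360LEI) = -14·2·(7·6⁴-10·6²·2²+3·2⁴)/(360·6·200000) = -14/28125 m
Load 2 — applied couple M₀=-7 kN·m at a=9/2 m (b=L-a=3/2):
  y_2 = (M₀x³/(6L)+C₁x)/EI  [x≤a] with C₁=M₀(3b²-L²)/(6L)=91/16 = ((-7)·2³/(6·6)+(91/16)·2)/200000 = 707/14400000 m
Load 3 — point force P=19 kN at a=3 m (b=L-a=3):
  y_3 = -Pbx(L²-b²-x²)/(6LEI)  [x≤a] = -19·3·2·(6²-3²-2²)/(6·6·200000) = -437/1200000 m
Superposition: y = Σ y_i = -2341/2880000 m ≈ -0.000813 m

y(2) = -2341/2880000 m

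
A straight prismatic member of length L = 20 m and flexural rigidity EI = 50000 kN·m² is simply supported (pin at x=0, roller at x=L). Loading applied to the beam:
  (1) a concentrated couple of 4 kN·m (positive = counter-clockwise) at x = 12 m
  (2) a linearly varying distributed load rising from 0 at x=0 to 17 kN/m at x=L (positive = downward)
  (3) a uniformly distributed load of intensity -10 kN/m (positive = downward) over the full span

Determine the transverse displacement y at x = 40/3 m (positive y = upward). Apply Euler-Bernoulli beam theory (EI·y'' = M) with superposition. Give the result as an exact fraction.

Load 1 — applied couple M₀=4 kN·m at a=12 m (b=L-a=8):
  y_1 = (M₀x³/(6L)-M₀(x-a)²/2+C₁x)/EI  [x>a] with C₁=M₀(3b²-L²)/(6L)=-104/15 = (4·(40/3)³/(6·20)-4·((40/3)-12)²/2+(-104/15)·(40/3))/50000 = -86/253125 m
Load 2 — triangular load w₀=17 kN/m (0→w₀ over full span):
  y_2 = -w₀x(7L⁴-10L²x²+3x⁴)/(360LEI) = -17·(40/3)·(7·20⁴-10·20²·(40/3)²+3·(40/3)⁴)/(360·20·50000) = -1156/3645 m
Load 3 — uniform load w=-10 kN/m over full span:
  y_3 = -wx(L³-2Lx²+x³)/(24EI) = -(-10)·(40/3)·(20³-2·20·(40/3)²+(40/3)³)/(24·50000) = 88/243 m
Superposition: y = Σ y_i = 101726/2278125 m ≈ 0.044653 m

y(40/3) = 101726/2278125 m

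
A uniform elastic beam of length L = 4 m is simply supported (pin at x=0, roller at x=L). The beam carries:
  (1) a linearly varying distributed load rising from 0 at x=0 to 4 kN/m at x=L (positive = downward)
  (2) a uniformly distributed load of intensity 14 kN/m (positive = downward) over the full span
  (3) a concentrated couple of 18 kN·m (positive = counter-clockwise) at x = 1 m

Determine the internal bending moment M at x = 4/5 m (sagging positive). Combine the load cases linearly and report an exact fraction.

Load 1 — triangular load w₀=4 kN/m (0→w₀ over full span):
  M_1 = w₀Lx/6 - w₀x³/(6L) = 4·4·(4/5)/6 - 4·(4/5)³/(6·4) = 256/125 kN·m
Load 2 — uniform load w=14 kN/m over full span:
  M_2 = wx(L-x)/2 = 14·(4/5)·(4-(4/5))/2 = 448/25 kN·m
Load 3 — applied couple M₀=18 kN·m at a=1 m (b=L-a=3):
  M_3 = M₀x/L  [x≤a] = 18·(4/5)/4 = 18/5 kN·m
Superposition: M = Σ M_i = 2946/125 kN·m ≈ 23.568000 kN·m

M(4/5) = 2946/125 kN·m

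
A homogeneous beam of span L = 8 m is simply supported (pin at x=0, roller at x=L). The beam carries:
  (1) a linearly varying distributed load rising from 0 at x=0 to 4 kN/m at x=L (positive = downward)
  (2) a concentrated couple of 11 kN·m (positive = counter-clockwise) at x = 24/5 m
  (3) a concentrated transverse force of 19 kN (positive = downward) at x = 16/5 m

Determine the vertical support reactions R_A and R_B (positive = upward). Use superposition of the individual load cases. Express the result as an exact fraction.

Load 1 — triangular load w₀=4 kN/m (0→w₀ over full span):
  R_A = w₀L/6 = 4·8/6 = 16/3 kN
  R_B = w₀L/3 = 4·8/3 = 32/3 kN
Load 2 — applied couple M₀=11 kN·m at a=24/5 m (b=L-a=16/5):
  R_A = M₀/L = 11/8 kN
  R_B = -M₀/L = -11/8 kN
Load 3 — point force P=19 kN at a=16/5 m (b=L-a=24/5):
  R_A = Pb/L = 19·(24/5)/8 = 57/5 kN
  R_B = Pa/L = 19·(16/5)/8 = 38/5 kN
Superposition: R_A = 2173/120 kN, R_B = 2027/120 kN

R_A = 2173/120 kN, R_B = 2027/120 kN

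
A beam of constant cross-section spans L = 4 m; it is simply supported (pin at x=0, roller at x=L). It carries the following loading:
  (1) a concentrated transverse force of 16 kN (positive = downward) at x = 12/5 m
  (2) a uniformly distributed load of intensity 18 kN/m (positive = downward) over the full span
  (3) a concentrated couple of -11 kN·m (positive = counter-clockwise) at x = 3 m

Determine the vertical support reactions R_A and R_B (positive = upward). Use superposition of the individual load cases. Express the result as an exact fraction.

R_A = 793/20 kN, R_B = 967/20 kN

Load 1 — point force P=16 kN at a=12/5 m (b=L-a=8/5):
  R_A = Pb/L = 16·(8/5)/4 = 32/5 kN
  R_B = Pa/L = 16·(12/5)/4 = 48/5 kN
Load 2 — uniform load w=18 kN/m over full span:
  R_A = wL/2 = 18·4/2 = 36 kN
  R_B = wL/2 = 18·4/2 = 36 kN
Load 3 — applied couple M₀=-11 kN·m at a=3 m (b=L-a=1):
  R_A = M₀/L = (-11)/4 = -11/4 kN
  R_B = -M₀/L = -(-11)/4 = 11/4 kN
Superposition: R_A = 793/20 kN, R_B = 967/20 kN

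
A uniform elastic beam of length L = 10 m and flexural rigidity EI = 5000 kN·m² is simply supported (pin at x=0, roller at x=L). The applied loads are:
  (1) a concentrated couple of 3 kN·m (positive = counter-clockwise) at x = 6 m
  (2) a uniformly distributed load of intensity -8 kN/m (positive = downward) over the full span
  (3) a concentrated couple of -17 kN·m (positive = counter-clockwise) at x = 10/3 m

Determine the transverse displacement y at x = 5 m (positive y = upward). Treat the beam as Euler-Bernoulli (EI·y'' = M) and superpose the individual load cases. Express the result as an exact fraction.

Load 1 — applied couple M₀=3 kN·m at a=6 m (b=L-a=4):
  y_1 = (M₀x³/(6L)+C₁x)/EI  [x≤a] with C₁=M₀(3b²-L²)/(6L)=-13/5 = (3·5³/(6·10)+(-13/5)·5)/5000 = -27/20000 m
Load 2 — uniform load w=-8 kN/m over full span:
  y_2 = -wx(L³-2Lx²+x³)/(24EI) = -(-8)·5·(10³-2·10·5²+5³)/(24·5000) = 5/24 m
Load 3 — applied couple M₀=-17 kN·m at a=10/3 m (b=L-a=20/3):
  y_3 = (M₀x³/(6L)-M₀(x-a)²/2+C₁x)/EI  [x>a] with C₁=M₀(3b²-L²)/(6L)=-85/9 = ((-17)·5³/(6·10)-(-17)·(5-(10/3))²/2+(-85/9)·5)/5000 = -17/1440 m
Superposition: y = Σ y_i = 8783/45000 m ≈ 0.195178 m

y(5) = 8783/45000 m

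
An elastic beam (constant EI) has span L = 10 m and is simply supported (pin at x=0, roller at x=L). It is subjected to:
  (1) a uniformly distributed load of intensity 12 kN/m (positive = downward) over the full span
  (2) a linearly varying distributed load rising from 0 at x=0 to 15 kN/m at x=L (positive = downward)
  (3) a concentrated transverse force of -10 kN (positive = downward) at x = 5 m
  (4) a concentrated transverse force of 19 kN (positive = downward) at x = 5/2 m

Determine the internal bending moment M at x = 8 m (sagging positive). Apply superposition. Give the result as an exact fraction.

M(8) = 335/2 kN·m

Load 1 — uniform load w=12 kN/m over full span:
  M_1 = wx(L-x)/2 = 12·8·(10-8)/2 = 96 kN·m
Load 2 — triangular load w₀=15 kN/m (0→w₀ over full span):
  M_2 = w₀Lx/6 - w₀x³/(6L) = 15·10·8/6 - 15·8³/(6·10) = 72 kN·m
Load 3 — point force P=-10 kN at a=5 m (b=L-a=5):
  M_3 = Pa(L-x)/L  [x>a] = (-10)·5·(10-8)/10 = -10 kN·m
Load 4 — point force P=19 kN at a=5/2 m (b=L-a=15/2):
  M_4 = Pa(L-x)/L  [x>a] = 19·(5/2)·(10-8)/10 = 19/2 kN·m
Superposition: M = Σ M_i = 335/2 kN·m ≈ 167.500000 kN·m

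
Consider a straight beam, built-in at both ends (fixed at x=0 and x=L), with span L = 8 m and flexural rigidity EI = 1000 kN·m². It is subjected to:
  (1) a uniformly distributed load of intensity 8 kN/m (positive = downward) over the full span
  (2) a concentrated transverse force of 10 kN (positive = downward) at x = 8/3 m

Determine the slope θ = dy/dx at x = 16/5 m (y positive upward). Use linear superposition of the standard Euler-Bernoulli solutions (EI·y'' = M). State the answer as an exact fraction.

θ(16/5) = -2504/140625 rad

Load 1 — uniform load w=8 kN/m over full span:
  θ_1 = -wx(L-x)(L-2x)/(12EI) = -8·(16/5)·(8-(16/5))·(8-2·(16/5))/(12·1000) = -256/15625 rad
Load 2 — point force P=10 kN at a=8/3 m (b=L-a=16/3):
  θ_2 = Pa²(L-x)(2bL-(3b+a)(L-x))/(2L³EI)  [x>a] = 10·(8/3)²·(8-(16/5))·(2·(16/3)·8-(3·(16/3)+(8/3))·(8-(16/5)))/(2·8³·1000) = -8/5625 rad
Superposition: θ = Σ θ_i = -2504/140625 rad ≈ -0.017806 rad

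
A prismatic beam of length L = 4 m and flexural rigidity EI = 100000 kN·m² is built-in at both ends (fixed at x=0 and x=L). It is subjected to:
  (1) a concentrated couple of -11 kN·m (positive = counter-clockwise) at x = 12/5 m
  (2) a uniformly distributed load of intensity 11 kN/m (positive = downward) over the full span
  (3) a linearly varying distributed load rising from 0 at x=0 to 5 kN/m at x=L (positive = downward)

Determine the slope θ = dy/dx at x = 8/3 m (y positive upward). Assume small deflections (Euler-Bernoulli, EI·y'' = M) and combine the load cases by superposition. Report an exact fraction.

Load 1 — applied couple M₀=-11 kN·m at a=12/5 m (b=L-a=8/5):
  θ_1 = (R_Ax²/2 - M_Ax - M₀(x-a))/EI  [x>a] with R_A=-99/25, M_A=-88/25 = ((-99/25)·(8/3)²/2 - (-88/25)·(8/3) - (-11)·((8/3)-(12/5)))/100000 = -11/625000 rad
Load 2 — uniform load w=11 kN/m over full span:
  θ_2 = -wx(L-x)(L-2x)/(12EI) = -11·(8/3)·(4-(8/3))·(4-2·(8/3))/(12·100000) = 11/253125 rad
Load 3 — triangular load w₀=5 kN/m (0→w₀ over full span):
  θ_3 = -w₀(2x(L-x)(L-2x)(x+2L)+x²(L-x)²)/(120LEI) = -5·(2·(8/3)·(4-(8/3))·(4-2·(8/3))·((8/3)+2·4)+(8/3)²·(4-(8/3))²)/(120·4·100000) = 7/759375 rad
Superposition: θ = Σ θ_i = 5327/151875000 rad ≈ 0.000035 rad

θ(8/3) = 5327/151875000 rad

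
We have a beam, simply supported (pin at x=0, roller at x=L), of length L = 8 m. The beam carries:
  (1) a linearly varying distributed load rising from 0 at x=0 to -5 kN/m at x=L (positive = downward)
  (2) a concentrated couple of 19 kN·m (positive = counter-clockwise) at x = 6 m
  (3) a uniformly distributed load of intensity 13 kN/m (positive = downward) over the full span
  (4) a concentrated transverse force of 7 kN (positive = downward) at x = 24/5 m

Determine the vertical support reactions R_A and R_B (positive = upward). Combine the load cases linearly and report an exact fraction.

R_A = 6061/120 kN, R_B = 4859/120 kN

Load 1 — triangular load w₀=-5 kN/m (0→w₀ over full span):
  R_A = w₀L/6 = (-5)·8/6 = -20/3 kN
  R_B = w₀L/3 = (-5)·8/3 = -40/3 kN
Load 2 — applied couple M₀=19 kN·m at a=6 m (b=L-a=2):
  R_A = M₀/L = 19/8 kN
  R_B = -M₀/L = -19/8 kN
Load 3 — uniform load w=13 kN/m over full span:
  R_A = wL/2 = 13·8/2 = 52 kN
  R_B = wL/2 = 13·8/2 = 52 kN
Load 4 — point force P=7 kN at a=24/5 m (b=L-a=16/5):
  R_A = Pb/L = 7·(16/5)/8 = 14/5 kN
  R_B = Pa/L = 7·(24/5)/8 = 21/5 kN
Superposition: R_A = 6061/120 kN, R_B = 4859/120 kN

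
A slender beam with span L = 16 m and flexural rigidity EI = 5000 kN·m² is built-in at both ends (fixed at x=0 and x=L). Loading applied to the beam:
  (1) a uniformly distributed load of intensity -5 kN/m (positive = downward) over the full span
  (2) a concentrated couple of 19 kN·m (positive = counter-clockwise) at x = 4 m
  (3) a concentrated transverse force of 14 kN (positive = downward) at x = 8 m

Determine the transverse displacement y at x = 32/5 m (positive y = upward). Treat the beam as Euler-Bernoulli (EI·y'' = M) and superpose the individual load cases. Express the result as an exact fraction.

y(32/5) = 27911/234375 m

Load 1 — uniform load w=-5 kN/m over full span:
  y_1 = -wx²(L-x)²/(24EI) = -(-5)·(32/5)²·(16-(32/5))²/(24·5000) = 12288/78125 m
Load 2 — applied couple M₀=19 kN·m at a=4 m (b=L-a=12):
  y_2 = (R_Ax³/6 - M_Ax²/2 - M₀(x-a)²/2)/EI  [x>a] with R_A=171/128, M_A=-57/16 = ((171/128)·(32/5)³/6 - (-57/16)·(32/5)²/2 - 19·((32/5)-4)²/2)/5000 = 1197/78125 m
Load 3 — point force P=14 kN at a=8 m (b=L-a=8):
  y_3 = -Pb²x²(3aL-(3a+b)x)/(6L³EI)  [x≤a] = -14·8²·(32/5)²·(3·8·16-(3·8+8)·(32/5))/(6·16³·5000) = -12544/234375 m
Superposition: y = Σ y_i = 27911/234375 m ≈ 0.119087 m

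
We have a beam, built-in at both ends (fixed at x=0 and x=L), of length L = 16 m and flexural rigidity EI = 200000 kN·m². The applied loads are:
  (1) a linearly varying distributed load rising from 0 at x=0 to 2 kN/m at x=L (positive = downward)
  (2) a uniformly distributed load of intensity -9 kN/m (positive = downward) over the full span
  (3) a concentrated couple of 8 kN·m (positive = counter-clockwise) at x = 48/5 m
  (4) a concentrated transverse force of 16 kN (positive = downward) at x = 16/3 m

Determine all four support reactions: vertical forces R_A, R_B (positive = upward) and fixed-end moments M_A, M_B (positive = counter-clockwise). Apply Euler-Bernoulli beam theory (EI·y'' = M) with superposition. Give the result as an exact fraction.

R_A = -36874/675 kN, M_A = -90752/675 kN·m, R_B = -38726/675 kN, M_B = 100168/675 kN·m

Load 1 — triangular load w₀=2 kN/m (0→w₀ over full span):
  R_A = 3w₀L/20 = 3·2·16/20 = 24/5 kN
  M_A = w₀L²/30 = 2·16²/30 = 256/15 kN·m
  R_B = 7w₀L/20 = 7·2·16/20 = 56/5 kN
  M_B = -w₀L²/20 = -2·16²/20 = -128/5 kN·m
Load 2 — uniform load w=-9 kN/m over full span:
  R_A = wL/2 = (-9)·16/2 = -72 kN
  M_A = wL²/12 = (-9)·16²/12 = -192 kN·m
  R_B = wL/2 = (-9)·16/2 = -72 kN
  M_B = -wL²/12 = -(-9)·16²/12 = 192 kN·m
Load 3 — applied couple M₀=8 kN·m at a=48/5 m (b=L-a=32/5):
  R_A = 6M₀ab/L³ = 6·8·(48/5)·(32/5)/16³ = 18/25 kN
  M_A = M₀b(2a-b)/L² = 8·(32/5)·(2·(48/5)-(32/5))/16² = 64/25 kN·m
  R_B = -6M₀ab/L³ = -6·8·(48/5)·(32/5)/16³ = -18/25 kN
  M_B = M₀a(2b-a)/L² = 8·(48/5)·(2·(32/5)-(48/5))/16² = 24/25 kN·m
Load 4 — point force P=16 kN at a=16/3 m (b=L-a=32/3):
  R_A = Pb²(3a+b)/L³ = 16·(32/3)²·(3·(16/3)+(32/3))/16³ = 320/27 kN
  M_A = Pab²/L² = 16·(16/3)·(32/3)²/16² = 1024/27 kN·m
  R_B = Pa²(a+3b)/L³ = 16·(16/3)²·((16/3)+3·(32/3))/16³ = 112/27 kN
  M_B = -Pa²b/L² = -16·(16/3)²·(32/3)/16² = -512/27 kN·m
Superposition: R_A = -36874/675 kN, M_A = -90752/675 kN·m, R_B = -38726/675 kN, M_B = 100168/675 kN·m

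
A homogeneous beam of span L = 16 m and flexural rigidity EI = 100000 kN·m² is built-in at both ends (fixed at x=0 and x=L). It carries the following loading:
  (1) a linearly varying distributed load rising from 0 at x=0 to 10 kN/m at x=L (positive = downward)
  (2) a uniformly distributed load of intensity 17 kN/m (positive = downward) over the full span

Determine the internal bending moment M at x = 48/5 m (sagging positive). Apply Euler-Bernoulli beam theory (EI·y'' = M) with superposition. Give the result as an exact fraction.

Load 1 — triangular load w₀=10 kN/m (0→w₀ over full span):
  M_1 = 3w₀Lx/20 - w₀L²/30 - w₀x³/(6L) = 3·10·16·(48/5)/20 - 10·16²/30 - 10·(48/5)³/(6·16) = 3968/75 kN·m
Load 2 — uniform load w=17 kN/m over full span:
  M_2 = wLx/2 - wL²/12 - wx²/2 = 17·16·(48/5)/2 - 17·16²/12 - 17·(48/5)²/2 = 11968/75 kN·m
Superposition: M = Σ M_i = 5312/25 kN·m ≈ 212.480000 kN·m

M(48/5) = 5312/25 kN·m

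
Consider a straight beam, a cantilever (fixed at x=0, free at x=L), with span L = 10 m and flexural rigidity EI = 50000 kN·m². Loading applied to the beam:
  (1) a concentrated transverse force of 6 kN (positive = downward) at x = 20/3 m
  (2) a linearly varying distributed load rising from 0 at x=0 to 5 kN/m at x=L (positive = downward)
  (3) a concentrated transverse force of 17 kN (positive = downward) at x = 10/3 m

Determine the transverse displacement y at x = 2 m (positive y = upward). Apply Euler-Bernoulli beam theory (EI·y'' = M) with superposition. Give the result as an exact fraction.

y(2) = -1157/125000 m

Load 1 — point force P=6 kN at a=20/3 m (b=L-a=10/3):
  y_1 = -Px²(3a-x)/(6EI)  [x≤a] = -6·2²·(3·(20/3)-2)/(6·50000) = -9/6250 m
Load 2 — triangular load w₀=5 kN/m (0→w₀ over full span):
  y_2 = (w₀Lx³/12-w₀L²x²/6-w₀x⁵/(120L))/EI = (5·10·2³/12-5·10²·2²/6-5·2⁵/(120·10))/50000 = -2251/375000 m
Load 3 — point force P=17 kN at a=10/3 m (b=L-a=20/3):
  y_3 = -Px²(3a-x)/(6EI)  [x≤a] = -17·2²·(3·(10/3)-2)/(6·50000) = -17/9375 m
Superposition: y = Σ y_i = -1157/125000 m ≈ -0.009256 m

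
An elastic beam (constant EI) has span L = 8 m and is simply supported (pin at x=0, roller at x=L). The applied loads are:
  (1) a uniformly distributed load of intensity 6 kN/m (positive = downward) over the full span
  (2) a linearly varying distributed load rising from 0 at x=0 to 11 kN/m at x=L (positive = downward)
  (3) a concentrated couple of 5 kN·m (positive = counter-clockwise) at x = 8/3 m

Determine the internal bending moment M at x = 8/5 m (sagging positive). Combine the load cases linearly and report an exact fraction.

Load 1 — uniform load w=6 kN/m over full span:
  M_1 = wx(L-x)/2 = 6·(8/5)·(8-(8/5))/2 = 768/25 kN·m
Load 2 — triangular load w₀=11 kN/m (0→w₀ over full span):
  M_2 = w₀Lx/6 - w₀x³/(6L) = 11·8·(8/5)/6 - 11·(8/5)³/(6·8) = 2816/125 kN·m
Load 3 — applied couple M₀=5 kN·m at a=8/3 m (b=L-a=16/3):
  M_3 = M₀x/L  [x≤a] = 5·(8/5)/8 = 1 kN·m
Superposition: M = Σ M_i = 6781/125 kN·m ≈ 54.248000 kN·m

M(8/5) = 6781/125 kN·m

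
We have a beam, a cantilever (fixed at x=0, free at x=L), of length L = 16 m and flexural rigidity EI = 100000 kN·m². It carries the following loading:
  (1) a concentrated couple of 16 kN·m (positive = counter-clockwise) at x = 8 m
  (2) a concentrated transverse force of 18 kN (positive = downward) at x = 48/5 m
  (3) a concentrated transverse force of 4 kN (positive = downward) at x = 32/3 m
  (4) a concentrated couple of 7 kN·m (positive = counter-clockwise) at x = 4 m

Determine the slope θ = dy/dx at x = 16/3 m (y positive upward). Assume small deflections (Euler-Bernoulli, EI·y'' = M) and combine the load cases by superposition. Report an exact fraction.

θ(16/3) = -2711/375000 rad

Load 1 — applied couple M₀=16 kN·m at a=8 m (b=L-a=8):
  θ_1 = M₀x/EI  [x≤a] = 16·(16/3)/100000 = 8/9375 rad
Load 2 — point force P=18 kN at a=48/5 m (b=L-a=32/5):
  θ_2 = -Px(2a-x)/(2EI)  [x≤a] = -18·(16/3)·(2·(48/5)-(16/3))/(2·100000) = -104/15625 rad
Load 3 — point force P=4 kN at a=32/3 m (b=L-a=16/3):
  θ_3 = -Px(2a-x)/(2EI)  [x≤a] = -4·(16/3)·(2·(32/3)-(16/3))/(2·100000) = -16/9375 rad
Load 4 — applied couple M₀=7 kN·m at a=4 m (b=L-a=12):
  θ_4 = M₀a/EI  [x>a] = 7·4/100000 = 7/25000 rad
Superposition: θ = Σ θ_i = -2711/375000 rad ≈ -0.007229 rad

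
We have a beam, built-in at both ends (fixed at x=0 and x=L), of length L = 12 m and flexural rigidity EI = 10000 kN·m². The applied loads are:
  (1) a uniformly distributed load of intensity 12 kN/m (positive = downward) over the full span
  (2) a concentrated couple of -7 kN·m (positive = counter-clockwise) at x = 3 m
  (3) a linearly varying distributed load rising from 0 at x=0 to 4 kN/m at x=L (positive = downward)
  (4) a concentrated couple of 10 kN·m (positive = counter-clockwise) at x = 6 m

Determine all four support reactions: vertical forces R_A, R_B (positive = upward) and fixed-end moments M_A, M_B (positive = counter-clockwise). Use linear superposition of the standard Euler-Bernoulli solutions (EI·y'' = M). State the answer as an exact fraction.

R_A = 12767/160 kN, M_A = 13361/80 kN·m, R_B = 14113/160 kN, M_B = -13799/80 kN·m

Load 1 — uniform load w=12 kN/m over full span:
  R_A = wL/2 = 12·12/2 = 72 kN
  M_A = wL²/12 = 12·12²/12 = 144 kN·m
  R_B = wL/2 = 12·12/2 = 72 kN
  M_B = -wL²/12 = -12·12²/12 = -144 kN·m
Load 2 — applied couple M₀=-7 kN·m at a=3 m (b=L-a=9):
  R_A = 6M₀ab/L³ = 6·(-7)·3·9/12³ = -21/32 kN
  M_A = M₀b(2a-b)/L² = (-7)·9·(2·3-9)/12² = 21/16 kN·m
  R_B = -6M₀ab/L³ = -6·(-7)·3·9/12³ = 21/32 kN
  M_B = M₀a(2b-a)/L² = (-7)·3·(2·9-3)/12² = -35/16 kN·m
Load 3 — triangular load w₀=4 kN/m (0→w₀ over full span):
  R_A = 3w₀L/20 = 3·4·12/20 = 36/5 kN
  M_A = w₀L²/30 = 4·12²/30 = 96/5 kN·m
  R_B = 7w₀L/20 = 7·4·12/20 = 84/5 kN
  M_B = -w₀L²/20 = -4·12²/20 = -144/5 kN·m
Load 4 — applied couple M₀=10 kN·m at a=6 m (b=L-a=6):
  R_A = 6M₀ab/L³ = 6·10·6·6/12³ = 5/4 kN
  M_A = M₀b(2a-b)/L² = 10·6·(2·6-6)/12² = 5/2 kN·m
  R_B = -6M₀ab/L³ = -6·10·6·6/12³ = -5/4 kN
  M_B = M₀a(2b-a)/L² = 10·6·(2·6-6)/12² = 5/2 kN·m
Superposition: R_A = 12767/160 kN, M_A = 13361/80 kN·m, R_B = 14113/160 kN, M_B = -13799/80 kN·m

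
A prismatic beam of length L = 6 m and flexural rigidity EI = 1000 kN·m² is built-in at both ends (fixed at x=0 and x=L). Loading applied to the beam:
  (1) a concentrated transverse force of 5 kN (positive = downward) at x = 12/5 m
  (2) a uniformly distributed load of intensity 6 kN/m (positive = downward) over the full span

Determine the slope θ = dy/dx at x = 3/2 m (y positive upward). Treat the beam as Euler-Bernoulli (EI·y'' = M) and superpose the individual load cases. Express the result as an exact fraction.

Load 1 — point force P=5 kN at a=12/5 m (b=L-a=18/5):
  θ_1 = -Pb²x(2aL-(3a+b)x)/(2L³EI)  [x≤a] = -5·(18/5)²·(3/2)·(2·(12/5)·6-(3·(12/5)+(18/5))·(3/2))/(2·6³·1000) = -567/200000 rad
Load 2 — uniform load w=6 kN/m over full span:
  θ_2 = -wx(L-x)(L-2x)/(12EI) = -6·(3/2)·(6-(3/2))·(6-2·(3/2))/(12·1000) = -81/8000 rad
Superposition: θ = Σ θ_i = -81/6250 rad ≈ -0.012960 rad

θ(3/2) = -81/6250 rad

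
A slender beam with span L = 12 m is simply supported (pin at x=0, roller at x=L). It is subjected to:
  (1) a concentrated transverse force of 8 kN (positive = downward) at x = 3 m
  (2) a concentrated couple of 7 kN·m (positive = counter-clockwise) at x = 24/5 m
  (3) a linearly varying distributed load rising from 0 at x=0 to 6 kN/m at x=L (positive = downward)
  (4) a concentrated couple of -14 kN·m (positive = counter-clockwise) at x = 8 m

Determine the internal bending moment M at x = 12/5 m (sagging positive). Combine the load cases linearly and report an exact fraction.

M(12/5) = 5081/125 kN·m

Load 1 — point force P=8 kN at a=3 m (b=L-a=9):
  M_1 = Pbx/L  [x≤a] = 8·9·(12/5)/12 = 72/5 kN·m
Load 2 — applied couple M₀=7 kN·m at a=24/5 m (b=L-a=36/5):
  M_2 = M₀x/L  [x≤a] = 7·(12/5)/12 = 7/5 kN·m
Load 3 — triangular load w₀=6 kN/m (0→w₀ over full span):
  M_3 = w₀Lx/6 - w₀x³/(6L) = 6·12·(12/5)/6 - 6·(12/5)³/(6·12) = 3456/125 kN·m
Load 4 — applied couple M₀=-14 kN·m at a=8 m (b=L-a=4):
  M_4 = M₀x/L  [x≤a] = (-14)·(12/5)/12 = -14/5 kN·m
Superposition: M = Σ M_i = 5081/125 kN·m ≈ 40.648000 kN·m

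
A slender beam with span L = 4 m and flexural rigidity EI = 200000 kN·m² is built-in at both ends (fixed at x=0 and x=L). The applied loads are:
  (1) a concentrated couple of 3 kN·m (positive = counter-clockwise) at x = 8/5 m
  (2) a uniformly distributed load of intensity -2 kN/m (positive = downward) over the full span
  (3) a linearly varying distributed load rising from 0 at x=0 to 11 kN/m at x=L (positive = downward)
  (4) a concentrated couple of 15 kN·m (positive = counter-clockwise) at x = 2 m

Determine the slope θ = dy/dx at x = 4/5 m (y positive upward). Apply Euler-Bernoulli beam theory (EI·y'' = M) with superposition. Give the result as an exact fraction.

Load 1 — applied couple M₀=3 kN·m at a=8/5 m (b=L-a=12/5):
  θ_1 = (R_Ax²/2 - M_Ax)/EI  [x≤a] with R_A=27/25, M_A=9/25 = ((27/25)·(4/5)²/2 - (9/25)·(4/5))/200000 = 9/31250000 rad
Load 2 — uniform load w=-2 kN/m over full span:
  θ_2 = -wx(L-x)(L-2x)/(12EI) = -(-2)·(4/5)·(4-(4/5))·(4-2·(4/5))/(12·200000) = 2/390625 rad
Load 3 — triangular load w₀=11 kN/m (0→w₀ over full span):
  θ_3 = -w₀(2x(L-x)(L-2x)(x+2L)+x²(L-x)²)/(120LEI) = -11·(2·(4/5)·(4-(4/5))·(4-2·(4/5))·((4/5)+2·4)+(4/5)²·(4-(4/5))²)/(120·4·200000) = -77/5859375 rad
Load 4 — applied couple M₀=15 kN·m at a=2 m (b=L-a=2):
  θ_4 = (R_Ax²/2 - M_Ax)/EI  [x≤a] with R_A=45/8, M_A=15/4 = ((45/8)·(4/5)²/2 - (15/4)·(4/5))/200000 = -3/500000 rad
Superposition: θ = Σ θ_i = -103/7500000 rad ≈ -0.000014 rad

θ(4/5) = -103/7500000 rad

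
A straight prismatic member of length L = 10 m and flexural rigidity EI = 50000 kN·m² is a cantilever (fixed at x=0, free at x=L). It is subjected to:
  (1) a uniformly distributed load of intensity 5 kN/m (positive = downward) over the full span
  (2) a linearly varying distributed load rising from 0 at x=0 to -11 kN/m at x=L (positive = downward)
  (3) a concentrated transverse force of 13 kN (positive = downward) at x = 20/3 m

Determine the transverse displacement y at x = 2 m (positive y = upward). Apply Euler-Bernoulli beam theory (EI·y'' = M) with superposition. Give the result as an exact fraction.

Load 1 — uniform load w=5 kN/m over full span:
  y_1 = -wx²(x²-4Lx+6L²)/(24EI) = -5·2²·(2²-4·10·2+6·10²)/(24·50000) = -131/15000 m
Load 2 — triangular load w₀=-11 kN/m (0→w₀ over full span):
  y_2 = (w₀Lx³/12-w₀L²x²/6-w₀x⁵/(120L))/EI = ((-11)·10·2³/12-(-11)·10²·2²/6-(-11)·2⁵/(120·10))/50000 = 24761/1875000 m
Load 3 — point force P=13 kN at a=20/3 m (b=L-a=10/3):
  y_3 = -Px²(3a-x)/(6EI)  [x≤a] = -13·2²·(3·(20/3)-2)/(6·50000) = -39/12500 m
Superposition: y = Σ y_i = 317/234375 m ≈ 0.001353 m

y(2) = 317/234375 m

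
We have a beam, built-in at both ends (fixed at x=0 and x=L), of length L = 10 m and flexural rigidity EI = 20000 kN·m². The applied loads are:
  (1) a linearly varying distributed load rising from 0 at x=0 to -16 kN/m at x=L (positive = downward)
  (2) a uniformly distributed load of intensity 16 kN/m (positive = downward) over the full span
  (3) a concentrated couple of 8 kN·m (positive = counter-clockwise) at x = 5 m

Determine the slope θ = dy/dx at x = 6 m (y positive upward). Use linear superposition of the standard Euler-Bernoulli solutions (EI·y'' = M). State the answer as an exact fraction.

Load 1 — triangular load w₀=-16 kN/m (0→w₀ over full span):
  θ_1 = -w₀(2x(L-x)(L-2x)(x+2L)+x²(L-x)²)/(120LEI) = -(-16)·(2·6·(10-6)·(10-2·6)·(6+2·10)+6²·(10-6)²)/(120·10·20000) = -4/3125 rad
Load 2 — uniform load w=16 kN/m over full span:
  θ_2 = -wx(L-x)(L-2x)/(12EI) = -16·6·(10-6)·(10-2·6)/(12·20000) = 2/625 rad
Load 3 — applied couple M₀=8 kN·m at a=5 m (b=L-a=5):
  θ_3 = (R_Ax²/2 - M_Ax - M₀(x-a))/EI  [x>a] with R_A=6/5, M_A=2 = ((6/5)·6²/2 - 2·6 - 8·(6-5))/20000 = 1/12500 rad
Superposition: θ = Σ θ_i = 1/500 rad ≈ 0.002000 rad

θ(6) = 1/500 rad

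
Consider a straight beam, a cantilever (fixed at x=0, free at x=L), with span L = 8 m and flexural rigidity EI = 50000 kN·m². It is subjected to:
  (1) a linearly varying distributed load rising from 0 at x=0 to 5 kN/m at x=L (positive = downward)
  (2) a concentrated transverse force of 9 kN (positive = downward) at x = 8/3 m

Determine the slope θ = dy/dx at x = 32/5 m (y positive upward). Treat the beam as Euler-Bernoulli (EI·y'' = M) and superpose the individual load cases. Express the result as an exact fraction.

θ(32/5) = -8174/1171875 rad

Load 1 — triangular load w₀=5 kN/m (0→w₀ over full span):
  θ_1 = (w₀Lx²/4-w₀L²x/3-w₀x⁴/(24L))/EI = (5·8·(32/5)²/4-5·8²·(32/5)/3-5·(32/5)⁴/(24·8))/50000 = -7424/1171875 rad
Load 2 — point force P=9 kN at a=8/3 m (b=L-a=16/3):
  θ_2 = -Pa²/(2EI)  [x>a] = -9·(8/3)²/(2·50000) = -2/3125 rad
Superposition: θ = Σ θ_i = -8174/1171875 rad ≈ -0.006975 rad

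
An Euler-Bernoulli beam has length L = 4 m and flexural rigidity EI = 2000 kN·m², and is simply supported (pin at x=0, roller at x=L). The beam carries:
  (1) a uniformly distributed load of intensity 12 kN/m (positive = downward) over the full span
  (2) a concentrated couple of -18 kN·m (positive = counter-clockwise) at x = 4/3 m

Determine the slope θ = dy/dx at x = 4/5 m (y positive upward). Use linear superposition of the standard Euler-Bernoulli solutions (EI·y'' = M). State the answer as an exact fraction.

Load 1 — uniform load w=12 kN/m over full span:
  θ_1 = -w(L³-6Lx²+4x³)/(24EI) = -12·(4³-6·4·(4/5)²+4·(4/5)³)/(24·2000) = -198/15625 rad
Load 2 — applied couple M₀=-18 kN·m at a=4/3 m (b=L-a=8/3):
  θ_2 = (M₀x²/(2L)+C₁)/EI  [x≤a] with C₁=M₀(3b²-L²)/(6L)=-4 = ((-18)·(4/5)²/(2·4)+(-4))/2000 = -17/6250 rad
Superposition: θ = Σ θ_i = -481/31250 rad ≈ -0.015392 rad

θ(4/5) = -481/31250 rad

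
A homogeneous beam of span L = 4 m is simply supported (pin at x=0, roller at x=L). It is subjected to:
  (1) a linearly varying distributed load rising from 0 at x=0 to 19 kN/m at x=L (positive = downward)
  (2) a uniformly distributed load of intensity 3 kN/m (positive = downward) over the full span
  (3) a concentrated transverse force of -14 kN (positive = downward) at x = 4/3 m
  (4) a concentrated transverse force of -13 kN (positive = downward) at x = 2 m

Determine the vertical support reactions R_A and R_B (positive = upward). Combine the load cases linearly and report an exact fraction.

Load 1 — triangular load w₀=19 kN/m (0→w₀ over full span):
  R_A = w₀L/6 = 19·4/6 = 38/3 kN
  R_B = w₀L/3 = 19·4/3 = 76/3 kN
Load 2 — uniform load w=3 kN/m over full span:
  R_A = wL/2 = 3·4/2 = 6 kN
  R_B = wL/2 = 3·4/2 = 6 kN
Load 3 — point force P=-14 kN at a=4/3 m (b=L-a=8/3):
  R_A = Pb/L = (-14)·(8/3)/4 = -28/3 kN
  R_B = Pa/L = (-14)·(4/3)/4 = -14/3 kN
Load 4 — point force P=-13 kN at a=2 m (b=L-a=2):
  R_A = Pb/L = (-13)·2/4 = -13/2 kN
  R_B = Pa/L = (-13)·2/4 = -13/2 kN
Superposition: R_A = 17/6 kN, R_B = 121/6 kN

R_A = 17/6 kN, R_B = 121/6 kN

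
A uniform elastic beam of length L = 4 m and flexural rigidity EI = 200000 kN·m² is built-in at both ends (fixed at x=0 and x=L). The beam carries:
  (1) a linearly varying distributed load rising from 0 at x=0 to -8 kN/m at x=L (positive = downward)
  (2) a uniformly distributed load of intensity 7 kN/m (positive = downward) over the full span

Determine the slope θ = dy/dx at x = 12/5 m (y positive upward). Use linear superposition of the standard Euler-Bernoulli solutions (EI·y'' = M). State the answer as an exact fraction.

θ(12/5) = 19/3906250 rad

Load 1 — triangular load w₀=-8 kN/m (0→w₀ over full span):
  θ_1 = -w₀(2x(L-x)(L-2x)(x+2L)+x²(L-x)²)/(120LEI) = -(-8)·(2·(12/5)·(4-(12/5))·(4-2·(12/5))·((12/5)+2·4)+(12/5)²·(4-(12/5))²)/(120·4·200000) = -8/1953125 rad
Load 2 — uniform load w=7 kN/m over full span:
  θ_2 = -wx(L-x)(L-2x)/(12EI) = -7·(12/5)·(4-(12/5))·(4-2·(12/5))/(12·200000) = 7/781250 rad
Superposition: θ = Σ θ_i = 19/3906250 rad ≈ 0.000005 rad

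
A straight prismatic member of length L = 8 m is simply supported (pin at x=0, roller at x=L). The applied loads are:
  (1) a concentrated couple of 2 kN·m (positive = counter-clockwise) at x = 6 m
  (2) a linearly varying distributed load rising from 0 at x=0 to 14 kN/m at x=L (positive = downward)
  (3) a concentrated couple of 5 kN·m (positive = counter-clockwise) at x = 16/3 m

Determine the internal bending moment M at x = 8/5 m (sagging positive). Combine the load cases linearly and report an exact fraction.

M(8/5) = 3759/125 kN·m

Load 1 — applied couple M₀=2 kN·m at a=6 m (b=L-a=2):
  M_1 = M₀x/L  [x≤a] = 2·(8/5)/8 = 2/5 kN·m
Load 2 — triangular load w₀=14 kN/m (0→w₀ over full span):
  M_2 = w₀Lx/6 - w₀x³/(6L) = 14·8·(8/5)/6 - 14·(8/5)³/(6·8) = 3584/125 kN·m
Load 3 — applied couple M₀=5 kN·m at a=16/3 m (b=L-a=8/3):
  M_3 = M₀x/L  [x≤a] = 5·(8/5)/8 = 1 kN·m
Superposition: M = Σ M_i = 3759/125 kN·m ≈ 30.072000 kN·m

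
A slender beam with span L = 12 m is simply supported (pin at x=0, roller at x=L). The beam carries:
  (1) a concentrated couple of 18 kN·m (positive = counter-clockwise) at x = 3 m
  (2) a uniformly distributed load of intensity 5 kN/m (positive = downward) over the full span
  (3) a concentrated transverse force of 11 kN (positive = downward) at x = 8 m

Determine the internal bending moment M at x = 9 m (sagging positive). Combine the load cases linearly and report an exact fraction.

M(9) = 85 kN·m

Load 1 — applied couple M₀=18 kN·m at a=3 m (b=L-a=9):
  M_1 = M₀x/L - M₀  [x>a] = 18·9/12 - 18 = -9/2 kN·m
Load 2 — uniform load w=5 kN/m over full span:
  M_2 = wx(L-x)/2 = 5·9·(12-9)/2 = 135/2 kN·m
Load 3 — point force P=11 kN at a=8 m (b=L-a=4):
  M_3 = Pa(L-x)/L  [x>a] = 11·8·(12-9)/12 = 22 kN·m
Superposition: M = Σ M_i = 85 kN·m ≈ 85.000000 kN·m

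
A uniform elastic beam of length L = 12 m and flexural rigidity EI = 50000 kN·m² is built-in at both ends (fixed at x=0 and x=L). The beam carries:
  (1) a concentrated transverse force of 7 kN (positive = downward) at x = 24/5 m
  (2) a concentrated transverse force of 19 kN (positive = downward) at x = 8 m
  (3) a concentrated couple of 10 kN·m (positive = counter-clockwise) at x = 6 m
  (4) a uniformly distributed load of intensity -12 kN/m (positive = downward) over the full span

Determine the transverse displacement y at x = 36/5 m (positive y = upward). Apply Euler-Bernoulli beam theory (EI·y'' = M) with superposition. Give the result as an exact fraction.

Load 1 — point force P=7 kN at a=24/5 m (b=L-a=36/5):
  y_1 = -Pa²(L-x)²(3bL-(3b+a)(L-x))/(6L³EI)  [x>a] = -7·(24/5)²·(12-(36/5))²·(3·(36/5)·12-(3·(36/5)+(24/5))·(12-(36/5)))/(6·12³·50000) = -46368/48828125 m
Load 2 — point force P=19 kN at a=8 m (b=L-a=4):
  y_2 = -Pb²x²(3aL-(3a+b)x)/(6L³EI)  [x≤a] = -19·4²·(36/5)²·(3·8·12-(3·8+4)·(36/5))/(6·12³·50000) = -1026/390625 m
Load 3 — applied couple M₀=10 kN·m at a=6 m (b=L-a=6):
  y_3 = (R_Ax³/6 - M_Ax²/2 - M₀(x-a)²/2)/EI  [x>a] with R_A=5/4, M_A=5/2 = ((5/4)·(36/5)³/6 - (5/2)·(36/5)²/2 - 10·((36/5)-6)²/2)/50000 = 9/78125 m
Load 4 — uniform load w=-12 kN/m over full span:
  y_4 = -wx²(L-x)²/(24EI) = -(-12)·(36/5)²·(12-(36/5))²/(24·50000) = 23328/1953125 m
Superposition: y = Σ y_i = 414207/48828125 m ≈ 0.008483 m

y(36/5) = 414207/48828125 m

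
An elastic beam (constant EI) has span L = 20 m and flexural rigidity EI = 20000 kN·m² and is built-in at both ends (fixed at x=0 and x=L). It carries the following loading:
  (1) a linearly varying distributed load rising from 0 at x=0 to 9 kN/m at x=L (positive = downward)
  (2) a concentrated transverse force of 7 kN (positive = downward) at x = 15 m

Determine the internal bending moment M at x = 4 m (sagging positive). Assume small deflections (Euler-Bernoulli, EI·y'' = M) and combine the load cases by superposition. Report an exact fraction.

Load 1 — triangular load w₀=9 kN/m (0→w₀ over full span):
  M_1 = 3w₀Lx/20 - w₀L²/30 - w₀x³/(6L) = 3·9·20·4/20 - 9·20²/30 - 9·4³/(6·20) = -84/5 kN·m
Load 2 — point force P=7 kN at a=15 m (b=L-a=5):
  M_2 = Pb²(3a+b)x/L³ - Pab²/L²  [x≤a] = 7·5²·(3·15+5)·4/20³ - 7·15·5²/20² = -35/16 kN·m
Superposition: M = Σ M_i = -1519/80 kN·m ≈ -18.987500 kN·m

M(4) = -1519/80 kN·m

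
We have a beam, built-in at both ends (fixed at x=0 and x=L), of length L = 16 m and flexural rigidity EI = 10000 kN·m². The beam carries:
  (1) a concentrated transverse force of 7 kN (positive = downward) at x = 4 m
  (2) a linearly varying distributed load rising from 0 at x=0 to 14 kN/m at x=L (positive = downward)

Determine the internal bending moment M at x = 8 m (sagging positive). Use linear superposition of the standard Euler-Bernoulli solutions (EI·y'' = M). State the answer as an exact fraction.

Load 1 — point force P=7 kN at a=4 m (b=L-a=12):
  M_1 = Pa²(a+3b)(L-x)/L³ - Pa²b/L²  [x>a] = 7·4²·(4+3·12)·(16-8)/16³ - 7·4²·12/16² = 7/2 kN·m
Load 2 — triangular load w₀=14 kN/m (0→w₀ over full span):
  M_2 = 3w₀Lx/20 - w₀L²/30 - w₀x³/(6L) = 3·14·16·8/20 - 14·16²/30 - 14·8³/(6·16) = 224/3 kN·m
Superposition: M = Σ M_i = 469/6 kN·m ≈ 78.166667 kN·m

M(8) = 469/6 kN·m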